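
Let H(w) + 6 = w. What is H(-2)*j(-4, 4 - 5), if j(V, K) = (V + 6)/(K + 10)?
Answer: -16/9 ≈ -1.7778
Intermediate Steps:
H(w) = -6 + w
j(V, K) = (6 + V)/(10 + K)
H(-2)*j(-4, 4 - 5) = (-6 - 2)*((6 - 4)/(10 + (4 - 5))) = -8*2/(10 - 1) = -8*2/9 = -16/9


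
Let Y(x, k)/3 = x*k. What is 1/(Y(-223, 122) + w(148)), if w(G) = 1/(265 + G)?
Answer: -413/33708233 ≈ -1.2252e-5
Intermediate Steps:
Y(x, k) = 3*k*x (Y(x, k) = 3*(x*k) = 3*(k*x) = 3*k*x)
1/(Y(-223, 122) + w(148)) = 1/(3*122*(-223) + 1/(265 + 148)) = 1/(-81618 + 1/413) = 1/(-33708233/413) = -413/33708233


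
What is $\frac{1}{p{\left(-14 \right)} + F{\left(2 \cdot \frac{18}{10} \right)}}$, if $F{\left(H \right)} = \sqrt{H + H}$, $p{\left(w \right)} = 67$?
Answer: $\frac{335}{22409} - \frac{6 \sqrt{5}}{22409} \approx 0.014351$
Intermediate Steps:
$F{\left(H \right)} = \sqrt{2} \sqrt{H}$ ($F{\left(H \right)} = \sqrt{2 H} = \sqrt{2} \sqrt{H}$)
$\frac{1}{p{\left(-14 \right)} + F{\left(2 \cdot \frac{18}{10} \right)}} = \frac{1}{67 + \sqrt{2} \sqrt{2 \cdot \frac{18}{10}}} = \frac{1}{67 + \sqrt{2} \sqrt{2 \cdot 18 \cdot \frac{1}{10}}} = \frac{1}{67 + \sqrt{2} \sqrt{2 \cdot \frac{9}{5}}} = \frac{1}{67 + \sqrt{2} \sqrt{\frac{18}{5}}} = \frac{1}{67 + \sqrt{2} \frac{3 \sqrt{10}}{5}} = \frac{1}{67 + \frac{6 \sqrt{5}}{5}}$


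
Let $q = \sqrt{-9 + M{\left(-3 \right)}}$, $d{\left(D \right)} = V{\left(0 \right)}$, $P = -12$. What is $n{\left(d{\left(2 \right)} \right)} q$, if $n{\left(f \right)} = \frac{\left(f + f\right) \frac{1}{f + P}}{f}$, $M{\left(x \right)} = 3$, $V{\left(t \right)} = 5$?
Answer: $- \frac{2 i \sqrt{6}}{7} \approx - 0.69985 i$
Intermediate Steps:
$d{\left(D \right)} = 5$
$q = i \sqrt{6}$ ($q = \sqrt{-9 + 3} = \sqrt{-6} = i \sqrt{6} \approx 2.4495 i$)
$n{\left(f \right)} = \frac{2}{-12 + f}$ ($n{\left(f \right)} = \frac{\left(f + f\right) \frac{1}{f - 12}}{f} = \frac{2 f \frac{1}{-12 + f}}{f} = \frac{2}{-12 + f}$)
$n{\left(d{\left(2 \right)} \right)} q = \frac{2}{-12 + 5} i \sqrt{6} = \frac{2}{-7} i \sqrt{6} = 2 \left(- \frac{1}{7}\right) i \sqrt{6} = - \frac{2 i \sqrt{6}}{7}$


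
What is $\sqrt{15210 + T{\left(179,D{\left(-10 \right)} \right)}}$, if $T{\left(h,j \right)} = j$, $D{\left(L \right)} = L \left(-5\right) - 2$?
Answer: $\sqrt{15258} \approx 123.52$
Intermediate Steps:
$D{\left(L \right)} = -2 - 5 L$ ($D{\left(L \right)} = - 5 L - 2 = -2 - 5 L$)
$\sqrt{15210 + T{\left(179,D{\left(-10 \right)} \right)}} = \sqrt{15210 - -48} = \sqrt{15210 + \left(-2 + 50\right)} = \sqrt{15210 + 48} = \sqrt{15258}$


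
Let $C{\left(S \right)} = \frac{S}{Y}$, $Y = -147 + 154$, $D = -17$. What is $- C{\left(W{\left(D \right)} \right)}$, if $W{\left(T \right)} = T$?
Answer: $\frac{17}{7} \approx 2.4286$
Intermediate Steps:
$Y = 7$
$C{\left(S \right)} = \frac{S}{7}$
$- C{\left(W{\left(D \right)} \right)} = - \frac{-17}{7} = \left(-1\right) \left(- \frac{17}{7}\right) = \frac{17}{7}$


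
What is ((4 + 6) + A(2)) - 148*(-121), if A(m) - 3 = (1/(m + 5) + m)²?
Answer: 878354/49 ≈ 17926.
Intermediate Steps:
A(m) = 3 + (m + 1/(5 + m))² (A(m) = 3 + (1/(m + 5) + m)² = 3 + (1/(5 + m) + m)² = 3 + (m + 1/(5 + m))²)
((4 + 6) + A(2)) - 148*(-121) = ((4 + 6) + (3 + (1 + 2² + 5*2)²/(5 + 2)²)) - 148*(-121) = (10 + (3 + (1 + 4 + 10)²/7²)) + 17908 = (10 + (3 + (1/49)*15²)) + 17908 = (10 + (3 + (1/49)*225)) + 17908 = (10 + (3 + 225/49)) + 17908 = (10 + 372/49) + 17908 = 862/49 + 17908 = 878354/49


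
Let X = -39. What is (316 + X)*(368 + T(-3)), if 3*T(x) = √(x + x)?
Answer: 101936 + 277*I*√6/3 ≈ 1.0194e+5 + 226.17*I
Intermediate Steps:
T(x) = √2*√x/3 (T(x) = √(x + x)/3 = √(2*x)/3 = (√2*√x)/3 = √2*√x/3)
(316 + X)*(368 + T(-3)) = (316 - 39)*(368 + √2*√(-3)/3) = 277*(368 + √2*(I*√3)/3) = 277*(368 + I*√6/3) = 101936 + 277*I*√6/3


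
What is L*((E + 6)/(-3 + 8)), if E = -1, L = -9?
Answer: -9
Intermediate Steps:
L*((E + 6)/(-3 + 8)) = -9*(-1 + 6)/(-3 + 8) = -45/5 = -9*1 = -9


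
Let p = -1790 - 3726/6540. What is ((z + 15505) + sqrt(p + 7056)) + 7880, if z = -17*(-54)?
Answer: 24303 + sqrt(6255857710)/1090 ≈ 24376.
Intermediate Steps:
z = 918
p = -1951721/1090 (p = -1790 - 3726/6540 = -1790 - 1*621/1090 = -1790 - 621/1090 = -1951721/1090 ≈ -1790.6)
((z + 15505) + sqrt(p + 7056)) + 7880 = ((918 + 15505) + sqrt(-1951721/1090 + 7056)) + 7880 = (16423 + sqrt(5739319/1090)) + 7880 = (16423 + sqrt(6255857710)/1090) + 7880 = 24303 + sqrt(6255857710)/1090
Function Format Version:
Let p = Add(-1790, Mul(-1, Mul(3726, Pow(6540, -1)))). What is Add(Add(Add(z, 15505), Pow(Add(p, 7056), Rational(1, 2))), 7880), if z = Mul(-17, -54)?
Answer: Add(24303, Mul(Rational(1, 1090), Pow(6255857710, Rational(1, 2)))) ≈ 24376.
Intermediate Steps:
z = 918
p = Rational(-1951721, 1090) (p = Add(-1790, Mul(-1, Mul(3726, Rational(1, 6540)))) = Add(-1790, Mul(-1, Rational(621, 1090))) = Add(-1790, Rational(-621, 1090)) = Rational(-1951721, 1090) ≈ -1790.6)
Add(Add(Add(z, 15505), Pow(Add(p, 7056), Rational(1, 2))), 7880) = Add(Add(Add(918, 15505), Pow(Add(Rational(-1951721, 1090), 7056), Rational(1, 2))), 7880) = Add(Add(16423, Pow(Rational(5739319, 1090), Rational(1, 2))), 7880) = Add(Add(16423, Mul(Rational(1, 1090), Pow(6255857710, Rational(1, 2)))), 7880) = Add(24303, Mul(Rational(1, 1090), Pow(6255857710, Rational(1, 2))))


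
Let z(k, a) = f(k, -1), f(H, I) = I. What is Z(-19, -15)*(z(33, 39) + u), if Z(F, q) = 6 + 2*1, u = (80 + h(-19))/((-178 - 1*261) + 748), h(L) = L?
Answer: -1984/309 ≈ -6.4207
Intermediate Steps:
z(k, a) = -1
u = 61/309 (u = (80 - 19)/((-178 - 1*261) + 748) = 61/((-178 - 261) + 748) = 61/(-439 + 748) = 61/309 ≈ 0.19741)
Z(F, q) = 8 (Z(F, q) = 6 + 2 = 8)
Z(-19, -15)*(z(33, 39) + u) = 8*(-1 + 61/309) = 8*(-248/309) = -1984/309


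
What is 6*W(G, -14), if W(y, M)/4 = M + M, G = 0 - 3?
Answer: -672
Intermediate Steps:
G = -3
W(y, M) = 8*M (W(y, M) = 4*(M + M) = 4*(2*M) = 8*M)
6*W(G, -14) = 6*(8*(-14)) = 6*(-112) = -672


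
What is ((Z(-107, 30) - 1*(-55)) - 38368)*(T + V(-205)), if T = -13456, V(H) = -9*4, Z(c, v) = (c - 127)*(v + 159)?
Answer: 1113616188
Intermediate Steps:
Z(c, v) = (-127 + c)*(159 + v)
V(H) = -36
((Z(-107, 30) - 1*(-55)) - 38368)*(T + V(-205)) = (((-20193 - 127*30 + 159*(-107) - 107*30) - 1*(-55)) - 38368)*(-13456 - 36) = (((-20193 - 3810 - 17013 - 3210) + 55) - 38368)*(-13492) = ((-44226 + 55) - 38368)*(-13492) = (-44171 - 38368)*(-13492) = -82539*(-13492) = 1113616188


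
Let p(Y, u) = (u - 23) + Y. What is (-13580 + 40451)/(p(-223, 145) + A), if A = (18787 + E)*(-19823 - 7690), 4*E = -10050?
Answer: -53742/895520839 ≈ -6.0012e-5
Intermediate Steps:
E = -5025/2 (E = (¼)*(-10050) = -5025/2 ≈ -2512.5)
A = -895520637/2 (A = (18787 - 5025/2)*(-19823 - 7690) = (32549/2)*(-27513) = -895520637/2 ≈ -4.4776e+8)
p(Y, u) = -23 + Y + u (p(Y, u) = (-23 + u) + Y = -23 + Y + u)
(-13580 + 40451)/(p(-223, 145) + A) = (-13580 + 40451)/((-23 - 223 + 145) - 895520637/2) = 26871/(-101 - 895520637/2) = 26871/(-895520839/2) = 26871*(-2/895520839) = -53742/895520839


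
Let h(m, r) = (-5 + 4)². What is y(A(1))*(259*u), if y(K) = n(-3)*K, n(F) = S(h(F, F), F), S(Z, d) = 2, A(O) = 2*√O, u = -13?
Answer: -13468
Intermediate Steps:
h(m, r) = 1 (h(m, r) = (-1)² = 1)
n(F) = 2
y(K) = 2*K
y(A(1))*(259*u) = (2*(2*√1))*(259*(-13)) = (2*(2*1))*(-3367) = (2*2)*(-3367) = 4*(-3367) = -13468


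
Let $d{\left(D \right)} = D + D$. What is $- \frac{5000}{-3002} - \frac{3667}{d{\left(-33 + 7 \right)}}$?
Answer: $\frac{5634167}{78052} \approx 72.185$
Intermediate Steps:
$d{\left(D \right)} = 2 D$
$- \frac{5000}{-3002} - \frac{3667}{d{\left(-33 + 7 \right)}} = - \frac{5000}{-3002} - \frac{3667}{2 \left(-33 + 7\right)} = \left(-5000\right) \left(- \frac{1}{3002}\right) - \frac{3667}{2 \left(-26\right)} = \frac{2500}{1501} - \frac{3667}{-52} = \frac{2500}{1501} - - \frac{3667}{52} = \frac{2500}{1501} + \frac{3667}{52} = \frac{5634167}{78052}$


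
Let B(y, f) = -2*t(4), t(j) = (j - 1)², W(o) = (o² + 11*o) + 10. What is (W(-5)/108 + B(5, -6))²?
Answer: 241081/729 ≈ 330.70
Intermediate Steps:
W(o) = 10 + o² + 11*o
t(j) = (-1 + j)²
B(y, f) = -18 (B(y, f) = -2*(-1 + 4)² = -2*3² = -2*9 = -18)
(W(-5)/108 + B(5, -6))² = ((10 + (-5)² + 11*(-5))/108 - 18)² = ((10 + 25 - 55)*(1/108) - 18)² = (-20*1/108 - 18)² = (-5/27 - 18)² = (-491/27)² = 241081/729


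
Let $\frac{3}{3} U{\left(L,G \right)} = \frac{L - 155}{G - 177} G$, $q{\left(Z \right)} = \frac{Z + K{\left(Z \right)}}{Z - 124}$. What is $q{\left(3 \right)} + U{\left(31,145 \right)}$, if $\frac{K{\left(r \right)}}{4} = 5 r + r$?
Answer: $\frac{543295}{968} \approx 561.25$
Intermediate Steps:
$K{\left(r \right)} = 24 r$ ($K{\left(r \right)} = 4 \left(5 r + r\right) = 4 \cdot 6 r = 24 r$)
$q{\left(Z \right)} = \frac{25 Z}{-124 + Z}$ ($q{\left(Z \right)} = \frac{Z + 24 Z}{Z - 124} = \frac{25 Z}{-124 + Z}$)
$U{\left(L,G \right)} = \frac{G \left(-155 + L\right)}{-177 + G}$ ($U{\left(L,G \right)} = \frac{L - 155}{G - 177} G = \frac{-155 + L}{-177 + G} G = \frac{G \left(-155 + L\right)}{-177 + G}$)
$q{\left(3 \right)} + U{\left(31,145 \right)} = 25 \cdot 3 \frac{1}{-124 + 3} + \frac{145 \left(-155 + 31\right)}{-177 + 145} = 25 \cdot 3 \frac{1}{-121} + 145 \frac{1}{-32} \left(-124\right) = 25 \cdot 3 \left(- \frac{1}{121}\right) + 145 \left(- \frac{1}{32}\right) \left(-124\right) = - \frac{75}{121} + \frac{4495}{8} = \frac{543295}{968}$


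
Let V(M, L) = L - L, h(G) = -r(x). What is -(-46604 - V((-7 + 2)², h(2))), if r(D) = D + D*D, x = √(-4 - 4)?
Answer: 46604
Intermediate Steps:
x = 2*I*√2 (x = √(-8) = 2*I*√2 ≈ 2.8284*I)
r(D) = D + D²
h(G) = -2*I*√2*(1 + 2*I*√2)
V(M, L) = 0
-(-46604 - V((-7 + 2)², h(2))) = -(-46604 - 1*0) = -(-46604 + 0) = -1*(-46604) = 46604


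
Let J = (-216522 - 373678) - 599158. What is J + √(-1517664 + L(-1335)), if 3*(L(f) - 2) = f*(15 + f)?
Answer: -1189358 + I*√930262 ≈ -1.1894e+6 + 964.5*I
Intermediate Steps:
L(f) = 2 + f*(15 + f)/3 (L(f) = 2 + (f*(15 + f))/3 = 2 + f*(15 + f)/3)
J = -1189358 (J = -590200 - 599158 = -1189358)
J + √(-1517664 + L(-1335)) = -1189358 + √(-1517664 + (2 + 5*(-1335) + (⅓)*(-1335)²)) = -1189358 + √(-1517664 + (2 - 6675 + (⅓)*1782225)) = -1189358 + √(-1517664 + (2 - 6675 + 594075)) = -1189358 + √(-1517664 + 587402) = -1189358 + √(-930262) = -1189358 + I*√930262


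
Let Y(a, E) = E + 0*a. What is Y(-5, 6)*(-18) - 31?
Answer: -139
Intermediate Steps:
Y(a, E) = E (Y(a, E) = E + 0 = E)
Y(-5, 6)*(-18) - 31 = 6*(-18) - 31 = -108 - 31 = -139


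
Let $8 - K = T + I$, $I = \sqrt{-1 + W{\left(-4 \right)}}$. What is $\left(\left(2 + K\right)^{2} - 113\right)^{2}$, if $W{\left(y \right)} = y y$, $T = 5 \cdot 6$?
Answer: $115204 + 24160 \sqrt{15} \approx 2.0878 \cdot 10^{5}$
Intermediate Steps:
$T = 30$
$W{\left(y \right)} = y^{2}$
$I = \sqrt{15}$ ($I = \sqrt{-1 + \left(-4\right)^{2}} = \sqrt{-1 + 16} = \sqrt{15} \approx 3.873$)
$K = -22 - \sqrt{15}$ ($K = 8 - \left(30 + \sqrt{15}\right) = -22 - \sqrt{15} \approx -25.873$)
$\left(\left(2 + K\right)^{2} - 113\right)^{2} = \left(\left(2 - \left(22 + \sqrt{15}\right)\right)^{2} - 113\right)^{2} = \left(\left(-20 - \sqrt{15}\right)^{2} - 113\right)^{2} = \left(-113 + \left(-20 - \sqrt{15}\right)^{2}\right)^{2}$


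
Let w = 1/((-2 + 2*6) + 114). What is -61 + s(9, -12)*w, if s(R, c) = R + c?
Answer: -7567/124 ≈ -61.024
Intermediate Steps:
w = 1/124 (w = 1/((-2 + 12) + 114) = 1/(10 + 114) = 1/124 ≈ 0.0080645)
-61 + s(9, -12)*w = -61 + (9 - 12)*(1/124) = -61 - 3*1/124 = -61 - 3/124 = -7567/124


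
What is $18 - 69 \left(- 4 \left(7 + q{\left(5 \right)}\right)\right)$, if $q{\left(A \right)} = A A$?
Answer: $8850$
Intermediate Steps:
$q{\left(A \right)} = A^{2}$
$18 - 69 \left(- 4 \left(7 + q{\left(5 \right)}\right)\right) = 18 - 69 \left(- 4 \left(7 + 5^{2}\right)\right) = 18 - 69 \left(- 4 \left(7 + 25\right)\right) = 18 - 69 \left(\left(-4\right) 32\right) = 18 - -8832 = 18 + 8832 = 8850$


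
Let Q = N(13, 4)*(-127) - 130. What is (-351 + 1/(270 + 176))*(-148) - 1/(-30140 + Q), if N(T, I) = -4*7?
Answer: 309463791843/5957222 ≈ 51948.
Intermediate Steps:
N(T, I) = -28
Q = 3426 (Q = -28*(-127) - 130 = 3556 - 130 = 3426)
(-351 + 1/(270 + 176))*(-148) - 1/(-30140 + Q) = (-351 + 1/(270 + 176))*(-148) - 1/(-30140 + 3426) = (-351 + 1/446)*(-148) - 1/(-26714) = (-351 + 1/446)*(-148) - 1*(-1/26714) = -156545/446*(-148) + 1/26714 = 11584330/223 + 1/26714 = 309463791843/5957222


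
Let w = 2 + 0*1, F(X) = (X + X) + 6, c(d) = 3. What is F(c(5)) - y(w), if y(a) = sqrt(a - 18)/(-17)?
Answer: 12 + 4*I/17 ≈ 12.0 + 0.23529*I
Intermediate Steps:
F(X) = 6 + 2*X (F(X) = 2*X + 6 = 6 + 2*X)
w = 2 (w = 2 + 0 = 2)
y(a) = -sqrt(-18 + a)/17 (y(a) = sqrt(-18 + a)*(-1/17) = -sqrt(-18 + a)/17)
F(c(5)) - y(w) = (6 + 2*3) - (-1)*sqrt(-18 + 2)/17 = (6 + 6) - (-1)*sqrt(-16)/17 = 12 - (-1)*4*I/17 = 12 - (-4)*I/17 = 12 + 4*I/17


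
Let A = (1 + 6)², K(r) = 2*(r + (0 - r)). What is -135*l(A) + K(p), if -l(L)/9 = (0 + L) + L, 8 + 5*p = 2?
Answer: 119070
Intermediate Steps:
p = -6/5 (p = -8/5 + (⅕)*2 = -8/5 + ⅖ = -6/5 ≈ -1.2000)
K(r) = 0 (K(r) = 2*(r - r) = 2*0 = 0)
A = 49 (A = 7² = 49)
l(L) = -18*L (l(L) = -9*((0 + L) + L) = -9*(L + L) = -18*L)
-135*l(A) + K(p) = -(-2430)*49 + 0 = -135*(-882) + 0 = 119070 + 0 = 119070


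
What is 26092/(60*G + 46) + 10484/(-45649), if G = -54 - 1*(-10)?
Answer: -609134602/59206753 ≈ -10.288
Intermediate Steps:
G = -44 (G = -54 + 10 = -44)
26092/(60*G + 46) + 10484/(-45649) = 26092/(60*(-44) + 46) + 10484/(-45649) = 26092/(-2640 + 46) + 10484*(-1/45649) = 26092/(-2594) - 10484/45649 = 26092*(-1/2594) - 10484/45649 = -13046/1297 - 10484/45649 = -609134602/59206753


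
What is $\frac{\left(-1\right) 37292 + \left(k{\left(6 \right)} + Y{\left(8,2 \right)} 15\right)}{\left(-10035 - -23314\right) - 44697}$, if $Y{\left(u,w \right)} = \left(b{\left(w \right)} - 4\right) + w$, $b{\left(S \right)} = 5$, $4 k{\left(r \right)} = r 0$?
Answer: $\frac{37247}{31418} \approx 1.1855$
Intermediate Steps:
$k{\left(r \right)} = 0$ ($k{\left(r \right)} = \frac{r 0}{4} = \frac{1}{4} \cdot 0 = 0$)
$Y{\left(u,w \right)} = 1 + w$ ($Y{\left(u,w \right)} = \left(5 - 4\right) + w = 1 + w$)
$\frac{\left(-1\right) 37292 + \left(k{\left(6 \right)} + Y{\left(8,2 \right)} 15\right)}{\left(-10035 - -23314\right) - 44697} = \frac{\left(-1\right) 37292 + \left(0 + \left(1 + 2\right) 15\right)}{\left(-10035 - -23314\right) - 44697} = \frac{-37292 + \left(0 + 3 \cdot 15\right)}{\left(-10035 + 23314\right) - 44697} = \frac{-37292 + \left(0 + 45\right)}{13279 - 44697} = \frac{-37292 + 45}{-31418} = \left(-37247\right) \left(- \frac{1}{31418}\right) = \frac{37247}{31418}$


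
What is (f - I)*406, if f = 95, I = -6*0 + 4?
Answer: 36946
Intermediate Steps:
I = 4 (I = 0 + 4 = 4)
(f - I)*406 = (95 - 1*4)*406 = (95 - 4)*406 = 91*406 = 36946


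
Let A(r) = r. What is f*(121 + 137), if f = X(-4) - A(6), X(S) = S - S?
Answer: -1548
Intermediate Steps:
X(S) = 0
f = -6 (f = 0 - 1*6 = 0 - 6 = -6)
f*(121 + 137) = -6*(121 + 137) = -6*258 = -1548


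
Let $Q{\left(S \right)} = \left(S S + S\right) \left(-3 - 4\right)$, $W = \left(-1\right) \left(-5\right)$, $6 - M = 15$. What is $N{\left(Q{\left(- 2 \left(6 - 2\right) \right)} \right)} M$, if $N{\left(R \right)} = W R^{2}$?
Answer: $-6914880$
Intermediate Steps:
$M = -9$ ($M = 6 - 15 = -9$)
$W = 5$
$Q{\left(S \right)} = - 7 S - 7 S^{2}$ ($Q{\left(S \right)} = \left(S^{2} + S\right) \left(-7\right) = \left(S + S^{2}\right) \left(-7\right) = - 7 S - 7 S^{2}$)
$N{\left(R \right)} = 5 R^{2}$
$N{\left(Q{\left(- 2 \left(6 - 2\right) \right)} \right)} M = 5 \left(- 7 \left(- 2 \left(6 - 2\right)\right) \left(1 - 2 \left(6 - 2\right)\right)\right)^{2} \left(-9\right) = 5 \left(- 7 \left(\left(-2\right) 4\right) \left(1 - 8\right)\right)^{2} \left(-9\right) = 5 \left(\left(-7\right) \left(-8\right) \left(1 - 8\right)\right)^{2} \left(-9\right) = 5 \left(\left(-7\right) \left(-8\right) \left(-7\right)\right)^{2} \left(-9\right) = 5 \left(-392\right)^{2} \left(-9\right) = 5 \cdot 153664 \left(-9\right) = 768320 \left(-9\right) = -6914880$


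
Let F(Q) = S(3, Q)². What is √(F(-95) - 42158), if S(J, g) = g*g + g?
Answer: √79702742 ≈ 8927.6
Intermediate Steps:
S(J, g) = g + g² (S(J, g) = g² + g = g + g²)
F(Q) = Q²*(1 + Q)² (F(Q) = (Q*(1 + Q))² = Q²*(1 + Q)²)
√(F(-95) - 42158) = √((-95)²*(1 - 95)² - 42158) = √(9025*(-94)² - 42158) = √(9025*8836 - 42158) = √(79744900 - 42158) = √79702742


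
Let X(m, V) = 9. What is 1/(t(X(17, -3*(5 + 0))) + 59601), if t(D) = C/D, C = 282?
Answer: 3/178897 ≈ 1.6769e-5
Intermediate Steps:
t(D) = 282/D
1/(t(X(17, -3*(5 + 0))) + 59601) = 1/(282/9 + 59601) = 1/(282*(1/9) + 59601) = 1/(94/3 + 59601) = 1/(178897/3) = 3/178897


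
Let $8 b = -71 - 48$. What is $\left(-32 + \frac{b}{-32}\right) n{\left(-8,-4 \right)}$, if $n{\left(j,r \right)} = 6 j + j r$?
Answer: $\frac{8073}{16} \approx 504.56$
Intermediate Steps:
$b = - \frac{119}{8}$ ($b = \frac{-71 - 48}{8} = \frac{1}{8} \left(-119\right) = - \frac{119}{8} \approx -14.875$)
$\left(-32 + \frac{b}{-32}\right) n{\left(-8,-4 \right)} = \left(-32 - \frac{119}{8 \left(-32\right)}\right) \left(- 8 \left(6 - 4\right)\right) = \left(-32 - - \frac{119}{256}\right) \left(\left(-8\right) 2\right) = \left(-32 + \frac{119}{256}\right) \left(-16\right) = \left(- \frac{8073}{256}\right) \left(-16\right) = \frac{8073}{16}$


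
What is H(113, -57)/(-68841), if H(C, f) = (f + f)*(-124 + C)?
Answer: -418/22947 ≈ -0.018216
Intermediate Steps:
H(C, f) = 2*f*(-124 + C) (H(C, f) = (2*f)*(-124 + C) = 2*f*(-124 + C))
H(113, -57)/(-68841) = (2*(-57)*(-124 + 113))/(-68841) = (2*(-57)*(-11))*(-1/68841) = 1254*(-1/68841) = -418/22947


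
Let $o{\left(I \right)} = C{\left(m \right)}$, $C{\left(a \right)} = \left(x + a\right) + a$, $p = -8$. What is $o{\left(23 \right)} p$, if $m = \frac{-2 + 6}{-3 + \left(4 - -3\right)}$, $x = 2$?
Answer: $-32$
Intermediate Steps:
$m = 1$ ($m = \frac{4}{-3 + \left(4 + 3\right)} = \frac{4}{-3 + 7} = \frac{4}{4} = 4 \cdot \frac{1}{4} = 1$)
$C{\left(a \right)} = 2 + 2 a$ ($C{\left(a \right)} = \left(2 + a\right) + a = 2 + 2 a$)
$o{\left(I \right)} = 4$ ($o{\left(I \right)} = 2 + 2 \cdot 1 = 2 + 2 = 4$)
$o{\left(23 \right)} p = 4 \left(-8\right) = -32$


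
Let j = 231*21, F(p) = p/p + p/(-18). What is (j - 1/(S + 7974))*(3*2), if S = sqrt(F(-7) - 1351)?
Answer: 33313226644674/1144548461 + 18*I*sqrt(48586)/1144548461 ≈ 29106.0 + 3.4665e-6*I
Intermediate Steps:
F(p) = 1 - p/18 (F(p) = 1 + p*(-1/18) = 1 - p/18)
S = I*sqrt(48586)/6 (S = sqrt((1 - 1/18*(-7)) - 1351) = sqrt((1 + 7/18) - 1351) = sqrt(25/18 - 1351) = sqrt(-24293/18) = I*sqrt(48586)/6 ≈ 36.737*I)
j = 4851
(j - 1/(S + 7974))*(3*2) = (4851 - 1/(I*sqrt(48586)/6 + 7974))*(3*2) = (4851 - 1/(7974 + I*sqrt(48586)/6))*6 = 29106 - 6/(7974 + I*sqrt(48586)/6)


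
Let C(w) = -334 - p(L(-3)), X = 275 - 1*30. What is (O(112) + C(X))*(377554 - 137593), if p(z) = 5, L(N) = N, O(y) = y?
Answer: -54471147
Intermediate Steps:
X = 245 (X = 275 - 30 = 245)
C(w) = -339 (C(w) = -334 - 1*5 = -334 - 5 = -339)
(O(112) + C(X))*(377554 - 137593) = (112 - 339)*(377554 - 137593) = -227*239961 = -54471147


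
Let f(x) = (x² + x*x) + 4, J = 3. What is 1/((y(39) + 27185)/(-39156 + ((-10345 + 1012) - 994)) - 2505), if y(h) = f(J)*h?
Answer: -49483/123982958 ≈ -0.00039911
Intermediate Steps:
f(x) = 4 + 2*x² (f(x) = (x² + x²) + 4 = 2*x² + 4 = 4 + 2*x²)
y(h) = 22*h (y(h) = (4 + 2*3²)*h = (4 + 2*9)*h = (4 + 18)*h = 22*h)
1/((y(39) + 27185)/(-39156 + ((-10345 + 1012) - 994)) - 2505) = 1/((22*39 + 27185)/(-39156 + ((-10345 + 1012) - 994)) - 2505) = 1/((858 + 27185)/(-39156 + (-9333 - 994)) - 2505) = 1/(28043/(-39156 - 10327) - 2505) = 1/(28043/(-49483) - 2505) = 1/(28043*(-1/49483) - 2505) = 1/(-28043/49483 - 2505) = 1/(-123982958/49483) = -49483/123982958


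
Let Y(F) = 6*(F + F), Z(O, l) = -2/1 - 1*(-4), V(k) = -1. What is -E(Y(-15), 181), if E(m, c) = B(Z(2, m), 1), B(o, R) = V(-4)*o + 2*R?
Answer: 0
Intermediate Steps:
Z(O, l) = 2 (Z(O, l) = -2*1 + 4 = -2 + 4 = 2)
B(o, R) = -o + 2*R
Y(F) = 12*F (Y(F) = 6*(2*F) = 12*F)
E(m, c) = 0 (E(m, c) = -1*2 + 2*1 = -2 + 2 = 0)
-E(Y(-15), 181) = -1*0 = 0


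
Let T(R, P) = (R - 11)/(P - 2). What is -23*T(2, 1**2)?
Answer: -207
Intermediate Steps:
T(R, P) = (-11 + R)/(-2 + P)
-23*T(2, 1**2) = -23*(-11 + 2)/(-2 + 1**2) = -23*(-9)/(-2 + 1) = -23*(-9)/(-1) = -(-23)*(-9) = -23*9 = -207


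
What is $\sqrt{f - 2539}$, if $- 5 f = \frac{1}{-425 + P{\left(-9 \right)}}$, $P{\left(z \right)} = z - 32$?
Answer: $\frac{i \sqrt{13783974770}}{2330} \approx 50.388 i$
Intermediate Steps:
$P{\left(z \right)} = -32 + z$ ($P{\left(z \right)} = z - 32 = -32 + z$)
$f = \frac{1}{2330}$ ($f = - \frac{1}{5 \left(-425 - 41\right)} = - \frac{1}{5 \left(-466\right)} = \left(- \frac{1}{5}\right) \left(- \frac{1}{466}\right) = \frac{1}{2330} \approx 0.00042918$)
$\sqrt{f - 2539} = \sqrt{\frac{1}{2330} - 2539} = \sqrt{- \frac{5915869}{2330}} = \frac{i \sqrt{13783974770}}{2330}$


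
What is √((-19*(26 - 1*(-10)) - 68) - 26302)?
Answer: 9*I*√334 ≈ 164.48*I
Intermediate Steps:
√((-19*(26 - 1*(-10)) - 68) - 26302) = √((-19*(26 + 10) - 68) - 26302) = √((-19*36 - 68) - 26302) = √((-684 - 68) - 26302) = √(-752 - 26302) = √(-27054) = 9*I*√334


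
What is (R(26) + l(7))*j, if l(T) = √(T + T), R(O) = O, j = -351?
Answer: -9126 - 351*√14 ≈ -10439.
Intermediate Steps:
l(T) = √2*√T (l(T) = √(2*T) = √2*√T)
(R(26) + l(7))*j = (26 + √2*√7)*(-351) = (26 + √14)*(-351) = -9126 - 351*√14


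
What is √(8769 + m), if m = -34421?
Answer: 22*I*√53 ≈ 160.16*I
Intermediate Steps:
√(8769 + m) = √(8769 - 34421) = √(-25652) = 22*I*√53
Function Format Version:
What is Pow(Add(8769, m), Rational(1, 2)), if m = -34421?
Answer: Mul(22, I, Pow(53, Rational(1, 2))) ≈ Mul(160.16, I)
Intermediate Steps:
Pow(Add(8769, m), Rational(1, 2)) = Pow(Add(8769, -34421), Rational(1, 2)) = Pow(-25652, Rational(1, 2)) = Mul(22, I, Pow(53, Rational(1, 2)))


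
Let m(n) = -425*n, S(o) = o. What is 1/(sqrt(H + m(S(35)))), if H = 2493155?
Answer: sqrt(619570)/1239140 ≈ 0.00063522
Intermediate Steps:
1/(sqrt(H + m(S(35)))) = 1/(sqrt(2493155 - 425*35)) = 1/(sqrt(2493155 - 14875)) = 1/(sqrt(2478280)) = 1/(2*sqrt(619570)) = sqrt(619570)/1239140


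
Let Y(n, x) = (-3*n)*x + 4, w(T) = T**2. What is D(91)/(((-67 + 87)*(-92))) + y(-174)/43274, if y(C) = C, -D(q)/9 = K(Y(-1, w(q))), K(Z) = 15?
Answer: 552183/7962416 ≈ 0.069349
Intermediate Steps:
Y(n, x) = 4 - 3*n*x (Y(n, x) = -3*n*x + 4 = 4 - 3*n*x)
D(q) = -135 (D(q) = -9*15 = -135)
D(91)/(((-67 + 87)*(-92))) + y(-174)/43274 = -135*(-1/(92*(-67 + 87))) - 174/43274 = -135/(20*(-92)) - 174*1/43274 = -135/(-1840) - 87/21637 = -135*(-1/1840) - 87/21637 = 27/368 - 87/21637 = 552183/7962416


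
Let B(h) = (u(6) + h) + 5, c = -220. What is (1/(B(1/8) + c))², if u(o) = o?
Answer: 64/2792241 ≈ 2.2921e-5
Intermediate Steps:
B(h) = 11 + h (B(h) = (6 + h) + 5 = 11 + h)
(1/(B(1/8) + c))² = (1/((11 + 1/8) - 220))² = (1/((11 + ⅛) - 220))² = (1/(89/8 - 220))² = (1/(-1671/8))² = (-8/1671)² = 64/2792241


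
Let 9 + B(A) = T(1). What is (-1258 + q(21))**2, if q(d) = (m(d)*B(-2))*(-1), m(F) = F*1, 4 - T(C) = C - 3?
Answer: 1428025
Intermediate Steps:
T(C) = 7 - C (T(C) = 4 - (C - 3) = 4 - (-3 + C) = 4 + (3 - C) = 7 - C)
m(F) = F
B(A) = -3 (B(A) = -9 + (7 - 1*1) = -9 + (7 - 1) = -9 + 6 = -3)
q(d) = 3*d (q(d) = (d*(-3))*(-1) = -3*d*(-1) = 3*d)
(-1258 + q(21))**2 = (-1258 + 3*21)**2 = (-1258 + 63)**2 = (-1195)**2 = 1428025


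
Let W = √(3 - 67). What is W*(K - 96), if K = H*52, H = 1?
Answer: -352*I ≈ -352.0*I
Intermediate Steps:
K = 52 (K = 1*52 = 52)
W = 8*I (W = √(-64) = 8*I ≈ 8.0*I)
W*(K - 96) = (8*I)*(52 - 96) = (8*I)*(-44) = -352*I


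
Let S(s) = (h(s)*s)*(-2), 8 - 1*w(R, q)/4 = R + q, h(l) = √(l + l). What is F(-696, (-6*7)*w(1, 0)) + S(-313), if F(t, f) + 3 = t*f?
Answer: 818493 + 626*I*√626 ≈ 8.1849e+5 + 15663.0*I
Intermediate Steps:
h(l) = √2*√l (h(l) = √(2*l) = √2*√l)
w(R, q) = 32 - 4*R - 4*q (w(R, q) = 32 - 4*(R + q) = 32 + (-4*R - 4*q) = 32 - 4*R - 4*q)
S(s) = -2*√2*s^(3/2) (S(s) = ((√2*√s)*s)*(-2) = (√2*s^(3/2))*(-2) = -2*√2*s^(3/2))
F(t, f) = -3 + f*t (F(t, f) = -3 + t*f = -3 + f*t)
F(-696, (-6*7)*w(1, 0)) + S(-313) = (-3 + ((-6*7)*(32 - 4*1 - 4*0))*(-696)) - 2*√2*(-313)^(3/2) = (-3 - 42*(32 - 4 + 0)*(-696)) - 2*√2*(-313*I*√313) = (-3 - 42*28*(-696)) + 626*I*√626 = (-3 - 1176*(-696)) + 626*I*√626 = (-3 + 818496) + 626*I*√626 = 818493 + 626*I*√626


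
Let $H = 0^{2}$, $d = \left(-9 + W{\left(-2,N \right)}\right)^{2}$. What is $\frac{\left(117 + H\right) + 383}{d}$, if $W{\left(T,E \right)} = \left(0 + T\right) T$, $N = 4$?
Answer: $20$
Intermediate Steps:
$W{\left(T,E \right)} = T^{2}$ ($W{\left(T,E \right)} = T T = T^{2}$)
$d = 25$ ($d = \left(-9 + \left(-2\right)^{2}\right)^{2} = \left(-9 + 4\right)^{2} = \left(-5\right)^{2} = 25$)
$H = 0$
$\frac{\left(117 + H\right) + 383}{d} = \frac{\left(117 + 0\right) + 383}{25} = \left(117 + 383\right) \frac{1}{25} = 500 \cdot \frac{1}{25} = 20$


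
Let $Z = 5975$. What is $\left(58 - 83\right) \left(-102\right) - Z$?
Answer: $-3425$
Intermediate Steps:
$\left(58 - 83\right) \left(-102\right) - Z = \left(58 - 83\right) \left(-102\right) - 5975 = \left(-25\right) \left(-102\right) - 5975 = 2550 - 5975 = -3425$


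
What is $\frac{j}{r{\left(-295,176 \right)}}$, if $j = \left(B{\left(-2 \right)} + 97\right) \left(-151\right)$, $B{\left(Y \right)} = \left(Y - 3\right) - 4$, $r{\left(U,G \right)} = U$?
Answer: $\frac{13288}{295} \approx 45.044$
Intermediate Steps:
$B{\left(Y \right)} = -7 + Y$ ($B{\left(Y \right)} = \left(-3 + Y\right) - 4 = -7 + Y$)
$j = -13288$ ($j = \left(\left(-7 - 2\right) + 97\right) \left(-151\right) = \left(-9 + 97\right) \left(-151\right) = 88 \left(-151\right) = -13288$)
$\frac{j}{r{\left(-295,176 \right)}} = - \frac{13288}{-295} = \left(-13288\right) \left(- \frac{1}{295}\right) = \frac{13288}{295}$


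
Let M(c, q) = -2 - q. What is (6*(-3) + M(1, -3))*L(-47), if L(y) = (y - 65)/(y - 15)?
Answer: -952/31 ≈ -30.710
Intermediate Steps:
L(y) = (-65 + y)/(-15 + y)
(6*(-3) + M(1, -3))*L(-47) = (6*(-3) + (-2 - 1*(-3)))*((-65 - 47)/(-15 - 47)) = (-18 + (-2 + 3))*(-112/(-62)) = (-18 + 1)*(-1/62*(-112)) = -17*56/31 = -952/31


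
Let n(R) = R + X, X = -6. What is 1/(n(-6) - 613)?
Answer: -1/625 ≈ -0.0016000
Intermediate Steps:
n(R) = -6 + R (n(R) = R - 6 = -6 + R)
1/(n(-6) - 613) = 1/((-6 - 6) - 613) = 1/(-12 - 613) = 1/(-625) = -1/625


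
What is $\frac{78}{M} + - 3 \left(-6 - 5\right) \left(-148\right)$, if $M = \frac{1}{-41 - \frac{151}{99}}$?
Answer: $- \frac{270632}{33} \approx -8201.0$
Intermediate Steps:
$M = - \frac{99}{4210}$ ($M = \frac{1}{-41 - \frac{151}{99}} = \frac{1}{- \frac{4210}{99}} = - \frac{99}{4210} \approx -0.023515$)
$\frac{78}{M} + - 3 \left(-6 - 5\right) \left(-148\right) = \frac{78}{- \frac{99}{4210}} + - 3 \left(-6 - 5\right) \left(-148\right) = 78 \left(- \frac{4210}{99}\right) + \left(-3\right) \left(-11\right) \left(-148\right) = - \frac{109460}{33} + 33 \left(-148\right) = - \frac{109460}{33} - 4884 = - \frac{270632}{33}$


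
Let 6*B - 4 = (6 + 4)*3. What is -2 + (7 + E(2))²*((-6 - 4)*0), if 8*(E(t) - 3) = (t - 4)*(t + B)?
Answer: -2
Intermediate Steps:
B = 17/3 (B = ⅔ + ((6 + 4)*3)/6 = ⅔ + (10*3)/6 = ⅔ + (⅙)*30 = ⅔ + 5 = 17/3 ≈ 5.6667)
E(t) = 3 + (-4 + t)*(17/3 + t)/8 (E(t) = 3 + ((t - 4)*(t + 17/3))/8 = 3 + ((-4 + t)*(17/3 + t))/8 = 3 + (-4 + t)*(17/3 + t)/8)
-2 + (7 + E(2))²*((-6 - 4)*0) = -2 + (7 + (⅙ + (⅛)*2² + (5/24)*2))²*((-6 - 4)*0) = -2 + (7 + (⅙ + (⅛)*4 + 5/12))²*(-10*0) = -2 + (7 + (⅙ + ½ + 5/12))²*0 = -2 + (7 + 13/12)²*0 = -2 + (97/12)²*0 = -2 + (9409/144)*0 = -2 + 0 = -2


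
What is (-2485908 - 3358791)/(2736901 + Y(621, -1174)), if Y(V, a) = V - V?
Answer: -5844699/2736901 ≈ -2.1355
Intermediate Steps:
Y(V, a) = 0
(-2485908 - 3358791)/(2736901 + Y(621, -1174)) = (-2485908 - 3358791)/(2736901 + 0) = -5844699/2736901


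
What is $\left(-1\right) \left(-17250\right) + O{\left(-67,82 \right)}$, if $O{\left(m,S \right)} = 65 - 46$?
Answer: $17269$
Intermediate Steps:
$O{\left(m,S \right)} = 19$
$\left(-1\right) \left(-17250\right) + O{\left(-67,82 \right)} = \left(-1\right) \left(-17250\right) + 19 = 17250 + 19 = 17269$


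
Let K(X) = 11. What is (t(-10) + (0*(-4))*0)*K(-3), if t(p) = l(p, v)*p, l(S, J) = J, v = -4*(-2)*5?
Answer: -4400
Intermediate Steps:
v = 40 (v = 8*5 = 40)
t(p) = 40*p
(t(-10) + (0*(-4))*0)*K(-3) = (40*(-10) + (0*(-4))*0)*11 = (-400 + 0*0)*11 = (-400 + 0)*11 = -400*11 = -4400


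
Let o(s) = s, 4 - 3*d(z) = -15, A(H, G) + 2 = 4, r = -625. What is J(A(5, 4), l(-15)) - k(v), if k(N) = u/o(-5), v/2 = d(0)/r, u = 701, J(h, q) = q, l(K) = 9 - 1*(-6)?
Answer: 776/5 ≈ 155.20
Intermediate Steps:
A(H, G) = 2 (A(H, G) = -2 + 4 = 2)
l(K) = 15 (l(K) = 9 + 6 = 15)
d(z) = 19/3 (d(z) = 4/3 - ⅓*(-15) = 4/3 + 5 = 19/3)
v = -38/1875 (v = 2*((19/3)/(-625)) = 2*((19/3)*(-1/625)) = 2*(-19/1875) = -38/1875 ≈ -0.020267)
k(N) = -701/5 (k(N) = 701/(-5) = 701*(-⅕) = -701/5)
J(A(5, 4), l(-15)) - k(v) = 15 - 1*(-701/5) = 15 + 701/5 = 776/5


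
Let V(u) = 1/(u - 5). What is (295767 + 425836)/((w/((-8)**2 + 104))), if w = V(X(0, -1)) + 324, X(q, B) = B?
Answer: 727375824/1943 ≈ 3.7436e+5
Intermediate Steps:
V(u) = 1/(-5 + u)
w = 1943/6 (w = 1/(-5 - 1) + 324 = 1/(-6) + 324 = -1/6 + 324 = 1943/6 ≈ 323.83)
(295767 + 425836)/((w/((-8)**2 + 104))) = (295767 + 425836)/((1943/(6*((-8)**2 + 104)))) = 721603/((1943/(6*(64 + 104)))) = 721603/(((1943/6)/168)) = 721603/(((1943/6)*(1/168))) = 721603/(1943/1008) = 721603*(1008/1943) = 727375824/1943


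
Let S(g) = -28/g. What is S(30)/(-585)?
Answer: 14/8775 ≈ 0.0015954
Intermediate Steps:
S(30)/(-585) = -28/30/(-585) = -28*1/30*(-1/585) = -14/15*(-1/585) = 14/8775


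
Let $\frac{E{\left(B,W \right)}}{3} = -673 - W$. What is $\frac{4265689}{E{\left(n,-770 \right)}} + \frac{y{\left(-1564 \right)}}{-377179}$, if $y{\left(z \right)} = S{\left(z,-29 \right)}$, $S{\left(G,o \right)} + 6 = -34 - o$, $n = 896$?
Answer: $\frac{146266210412}{9978099} \approx 14659.0$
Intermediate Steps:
$S{\left(G,o \right)} = -40 - o$ ($S{\left(G,o \right)} = -6 - \left(34 + o\right) = -40 - o$)
$y{\left(z \right)} = -11$ ($y{\left(z \right)} = -40 - -29 = -40 + 29 = -11$)
$E{\left(B,W \right)} = -2019 - 3 W$ ($E{\left(B,W \right)} = 3 \left(-673 - W\right) = -2019 - 3 W$)
$\frac{4265689}{E{\left(n,-770 \right)}} + \frac{y{\left(-1564 \right)}}{-377179} = \frac{4265689}{-2019 - -2310} - \frac{11}{-377179} = \frac{4265689}{-2019 + 2310} - - \frac{1}{34289} = \frac{4265689}{291} + \frac{1}{34289} = \frac{146266210412}{9978099}$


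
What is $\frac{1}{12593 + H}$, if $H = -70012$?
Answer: $- \frac{1}{57419} \approx -1.7416 \cdot 10^{-5}$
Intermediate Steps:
$\frac{1}{12593 + H} = \frac{1}{12593 - 70012} = \frac{1}{-57419} = - \frac{1}{57419}$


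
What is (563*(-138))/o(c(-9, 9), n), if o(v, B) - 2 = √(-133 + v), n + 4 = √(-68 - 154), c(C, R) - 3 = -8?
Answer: -77694/71 + 38847*I*√138/71 ≈ -1094.3 + 6427.5*I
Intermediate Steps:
c(C, R) = -5 (c(C, R) = 3 - 8 = -5)
n = -4 + I*√222 (n = -4 + √(-68 - 154) = -4 + √(-222) = -4 + I*√222 ≈ -4.0 + 14.9*I)
o(v, B) = 2 + √(-133 + v)
(563*(-138))/o(c(-9, 9), n) = (563*(-138))/(2 + √(-133 - 5)) = -77694/(2 + √(-138)) = -77694/(2 + I*√138)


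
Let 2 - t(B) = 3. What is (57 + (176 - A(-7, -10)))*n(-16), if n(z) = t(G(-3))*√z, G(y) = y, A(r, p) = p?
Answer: -972*I ≈ -972.0*I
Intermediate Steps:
t(B) = -1 (t(B) = 2 - 1*3 = 2 - 3 = -1)
n(z) = -√z
(57 + (176 - A(-7, -10)))*n(-16) = (57 + (176 - 1*(-10)))*(-√(-16)) = (57 + (176 + 10))*(-4*I) = (57 + 186)*(-4*I) = 243*(-4*I) = -972*I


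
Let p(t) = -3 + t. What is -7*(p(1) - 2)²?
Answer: -112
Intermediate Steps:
-7*(p(1) - 2)² = -7*((-3 + 1) - 2)² = -7*(-2 - 2)² = -7*(-4)² = -7*16 = -112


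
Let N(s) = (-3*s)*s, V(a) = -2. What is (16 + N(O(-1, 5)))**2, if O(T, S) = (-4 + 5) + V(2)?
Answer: 169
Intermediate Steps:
O(T, S) = -1 (O(T, S) = (-4 + 5) - 2 = 1 - 2 = -1)
N(s) = -3*s**2
(16 + N(O(-1, 5)))**2 = (16 - 3*(-1)**2)**2 = (16 - 3*1)**2 = (16 - 3)**2 = 13**2 = 169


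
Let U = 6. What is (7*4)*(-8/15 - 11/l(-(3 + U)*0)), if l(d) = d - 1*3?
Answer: 1316/15 ≈ 87.733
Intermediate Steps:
l(d) = -3 + d (l(d) = d - 3 = -3 + d)
(7*4)*(-8/15 - 11/l(-(3 + U)*0)) = (7*4)*(-8/15 - 11/(-3 - (3 + 6)*0)) = 28*(-8*1/15 - 11/(-3 - 9*0)) = 28*(-8/15 - 11/(-3 - 1*0)) = 28*(-8/15 - 11/(-3 + 0)) = 28*(-8/15 - 11/(-3)) = 28*(-8/15 - 11*(-⅓)) = 28*(-8/15 + 11/3) = 28*(47/15) = 1316/15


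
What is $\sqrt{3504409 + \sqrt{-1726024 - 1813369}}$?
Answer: $\sqrt{3504409 + i \sqrt{3539393}} \approx 1872.0 + 0.502 i$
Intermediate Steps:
$\sqrt{3504409 + \sqrt{-1726024 - 1813369}} = \sqrt{3504409 + \sqrt{-3539393}} = \sqrt{3504409 + i \sqrt{3539393}}$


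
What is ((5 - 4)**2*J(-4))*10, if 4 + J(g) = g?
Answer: -80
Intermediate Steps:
J(g) = -4 + g
((5 - 4)**2*J(-4))*10 = ((5 - 4)**2*(-4 - 4))*10 = (1**2*(-8))*10 = (1*(-8))*10 = -8*10 = -80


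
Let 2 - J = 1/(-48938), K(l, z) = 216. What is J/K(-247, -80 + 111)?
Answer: 97877/10570608 ≈ 0.0092594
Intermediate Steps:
J = 97877/48938 (J = 2 - 1/(-48938) = 2 - 1*(-1/48938) = 2 + 1/48938 = 97877/48938 ≈ 2.0000)
J/K(-247, -80 + 111) = (97877/48938)/216 = (97877/48938)*(1/216) = 97877/10570608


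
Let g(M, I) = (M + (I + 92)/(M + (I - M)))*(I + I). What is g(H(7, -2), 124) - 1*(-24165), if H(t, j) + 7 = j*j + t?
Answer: 25589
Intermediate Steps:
H(t, j) = -7 + t + j² (H(t, j) = -7 + (j*j + t) = -7 + (j² + t) = -7 + (t + j²) = -7 + t + j²)
g(M, I) = 2*I*(M + (92 + I)/I) (g(M, I) = (M + (92 + I)/I)*(2*I) = 2*I*(M + (92 + I)/I))
g(H(7, -2), 124) - 1*(-24165) = (184 + 2*124 + 2*124*(-7 + 7 + (-2)²)) - 1*(-24165) = (184 + 248 + 2*124*(-7 + 7 + 4)) + 24165 = (184 + 248 + 2*124*4) + 24165 = (184 + 248 + 992) + 24165 = 1424 + 24165 = 25589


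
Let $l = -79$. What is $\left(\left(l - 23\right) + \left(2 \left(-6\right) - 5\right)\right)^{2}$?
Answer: $14161$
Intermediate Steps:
$\left(\left(l - 23\right) + \left(2 \left(-6\right) - 5\right)\right)^{2} = \left(\left(-79 - 23\right) + \left(2 \left(-6\right) - 5\right)\right)^{2} = \left(\left(-79 - 23\right) - 17\right)^{2} = \left(-102 - 17\right)^{2} = \left(-119\right)^{2} = 14161$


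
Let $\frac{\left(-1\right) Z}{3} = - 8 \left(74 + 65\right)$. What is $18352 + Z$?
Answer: $21688$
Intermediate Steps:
$Z = 3336$ ($Z = - 3 \left(- 8 \left(74 + 65\right)\right) = - 3 \left(\left(-8\right) 139\right) = \left(-3\right) \left(-1112\right) = 3336$)
$18352 + Z = 18352 + 3336 = 21688$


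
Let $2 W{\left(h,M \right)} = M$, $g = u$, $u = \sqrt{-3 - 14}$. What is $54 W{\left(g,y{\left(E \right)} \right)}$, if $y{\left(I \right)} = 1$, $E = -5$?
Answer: $27$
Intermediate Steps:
$u = i \sqrt{17}$ ($u = \sqrt{-17} = i \sqrt{17} \approx 4.1231 i$)
$g = i \sqrt{17} \approx 4.1231 i$
$W{\left(h,M \right)} = \frac{M}{2}$
$54 W{\left(g,y{\left(E \right)} \right)} = 54 \cdot \frac{1}{2} \cdot 1 = 54 \cdot \frac{1}{2} = 27$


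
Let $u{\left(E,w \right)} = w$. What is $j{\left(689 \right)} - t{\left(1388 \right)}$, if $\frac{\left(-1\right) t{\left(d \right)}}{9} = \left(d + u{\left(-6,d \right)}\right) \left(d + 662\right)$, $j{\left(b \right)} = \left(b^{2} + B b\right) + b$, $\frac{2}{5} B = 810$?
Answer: $53087835$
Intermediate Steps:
$B = 2025$ ($B = \frac{5}{2} \cdot 810 = 2025$)
$j{\left(b \right)} = b^{2} + 2026 b$ ($j{\left(b \right)} = \left(b^{2} + 2025 b\right) + b = b^{2} + 2026 b$)
$t{\left(d \right)} = - 18 d \left(662 + d\right)$ ($t{\left(d \right)} = - 9 \left(d + d\right) \left(d + 662\right) = - 9 \cdot 2 d \left(662 + d\right) = - 18 d \left(662 + d\right)$)
$j{\left(689 \right)} - t{\left(1388 \right)} = 689 \left(2026 + 689\right) - 18 \cdot 1388 \left(-662 - 1388\right) = 689 \cdot 2715 - 18 \cdot 1388 \left(-662 - 1388\right) = 1870635 - 18 \cdot 1388 \left(-2050\right) = 1870635 - -51217200 = 1870635 + 51217200 = 53087835$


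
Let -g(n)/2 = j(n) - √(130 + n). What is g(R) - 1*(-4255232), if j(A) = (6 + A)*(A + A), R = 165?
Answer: 4142372 + 2*√295 ≈ 4.1424e+6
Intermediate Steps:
j(A) = 2*A*(6 + A) (j(A) = (6 + A)*(2*A) = 2*A*(6 + A))
g(n) = 2*√(130 + n) - 4*n*(6 + n) (g(n) = -2*(2*n*(6 + n) - √(130 + n)) = -2*(-√(130 + n) + 2*n*(6 + n)) = 2*√(130 + n) - 4*n*(6 + n))
g(R) - 1*(-4255232) = (2*√(130 + 165) - 4*165*(6 + 165)) - 1*(-4255232) = (2*√295 - 4*165*171) + 4255232 = (2*√295 - 112860) + 4255232 = (-112860 + 2*√295) + 4255232 = 4142372 + 2*√295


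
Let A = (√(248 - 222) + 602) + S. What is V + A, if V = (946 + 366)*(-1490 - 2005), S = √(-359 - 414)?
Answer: -4584838 + √26 + I*√773 ≈ -4.5848e+6 + 27.803*I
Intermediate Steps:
S = I*√773 (S = √(-773) = I*√773 ≈ 27.803*I)
A = 602 + √26 + I*√773 (A = (√(248 - 222) + 602) + I*√773 = (√26 + 602) + I*√773 = (602 + √26) + I*√773 = 602 + √26 + I*√773 ≈ 607.1 + 27.803*I)
V = -4585440 (V = 1312*(-3495) = -4585440)
V + A = -4585440 + (602 + √26 + I*√773) = -4584838 + √26 + I*√773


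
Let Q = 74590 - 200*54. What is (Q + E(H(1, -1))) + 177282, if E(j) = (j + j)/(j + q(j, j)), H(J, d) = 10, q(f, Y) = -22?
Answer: 723211/3 ≈ 2.4107e+5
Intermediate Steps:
E(j) = 2*j/(-22 + j) (E(j) = (j + j)/(j - 22) = (2*j)/(-22 + j) = 2*j/(-22 + j))
Q = 63790 (Q = 74590 - 10800 = 63790)
(Q + E(H(1, -1))) + 177282 = (63790 + 2*10/(-22 + 10)) + 177282 = (63790 + 2*10/(-12)) + 177282 = (63790 + 2*10*(-1/12)) + 177282 = (63790 - 5/3) + 177282 = 191365/3 + 177282 = 723211/3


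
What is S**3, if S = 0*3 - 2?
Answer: -8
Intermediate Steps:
S = -2 (S = 0 - 2 = -2)
S**3 = (-2)**3 = -8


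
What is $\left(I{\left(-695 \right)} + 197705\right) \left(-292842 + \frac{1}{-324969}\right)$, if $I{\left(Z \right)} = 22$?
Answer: $- \frac{6272201769291191}{108323} \approx -5.7903 \cdot 10^{10}$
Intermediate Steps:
$\left(I{\left(-695 \right)} + 197705\right) \left(-292842 + \frac{1}{-324969}\right) = \left(22 + 197705\right) \left(-292842 + \frac{1}{-324969}\right) = 197727 \left(-292842 - \frac{1}{324969}\right) = 197727 \left(- \frac{95164571899}{324969}\right) = - \frac{6272201769291191}{108323}$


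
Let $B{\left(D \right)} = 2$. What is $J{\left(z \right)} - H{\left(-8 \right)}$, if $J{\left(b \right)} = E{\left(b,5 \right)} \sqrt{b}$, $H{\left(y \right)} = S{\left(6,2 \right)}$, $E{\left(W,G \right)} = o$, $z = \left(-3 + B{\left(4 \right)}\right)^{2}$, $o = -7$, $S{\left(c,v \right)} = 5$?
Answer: $-12$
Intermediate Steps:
$z = 1$ ($z = \left(-3 + 2\right)^{2} = \left(-1\right)^{2} = 1$)
$E{\left(W,G \right)} = -7$
$H{\left(y \right)} = 5$
$J{\left(b \right)} = - 7 \sqrt{b}$
$J{\left(z \right)} - H{\left(-8 \right)} = - 7 \sqrt{1} - 5 = \left(-7\right) 1 - 5 = -7 - 5 = -12$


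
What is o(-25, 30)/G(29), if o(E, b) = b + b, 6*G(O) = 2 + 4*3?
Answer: 180/7 ≈ 25.714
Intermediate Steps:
G(O) = 7/3 (G(O) = (2 + 4*3)/6 = (2 + 12)/6 = (⅙)*14 = 7/3)
o(E, b) = 2*b
o(-25, 30)/G(29) = (2*30)/(7/3) = 60*(3/7) = 180/7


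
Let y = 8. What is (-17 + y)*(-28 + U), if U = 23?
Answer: 45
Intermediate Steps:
(-17 + y)*(-28 + U) = (-17 + 8)*(-28 + 23) = -9*(-5) = 45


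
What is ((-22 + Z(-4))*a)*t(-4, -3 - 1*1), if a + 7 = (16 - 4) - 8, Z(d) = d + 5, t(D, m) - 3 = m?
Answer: -63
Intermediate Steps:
t(D, m) = 3 + m
Z(d) = 5 + d
a = -3 (a = -7 + ((16 - 4) - 8) = -7 + (12 - 8) = -7 + 4 = -3)
((-22 + Z(-4))*a)*t(-4, -3 - 1*1) = ((-22 + (5 - 4))*(-3))*(3 + (-3 - 1*1)) = ((-22 + 1)*(-3))*(3 + (-3 - 1)) = (-21*(-3))*(3 - 4) = 63*(-1) = -63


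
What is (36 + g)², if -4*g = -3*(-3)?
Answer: 18225/16 ≈ 1139.1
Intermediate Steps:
g = -9/4 (g = -(-3)*(-3)/4 = -¼*9 = -9/4 ≈ -2.2500)
(36 + g)² = (36 - 9/4)² = (135/4)² = 18225/16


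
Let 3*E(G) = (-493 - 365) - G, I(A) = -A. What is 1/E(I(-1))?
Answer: -3/859 ≈ -0.0034924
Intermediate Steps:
E(G) = -286 - G/3 (E(G) = ((-493 - 365) - G)/3 = (-858 - G)/3 = -286 - G/3)
1/E(I(-1)) = 1/(-286 - (-1)*(-1)/3) = 1/(-286 - ⅓*1) = 1/(-286 - ⅓) = 1/(-859/3) = -3/859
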